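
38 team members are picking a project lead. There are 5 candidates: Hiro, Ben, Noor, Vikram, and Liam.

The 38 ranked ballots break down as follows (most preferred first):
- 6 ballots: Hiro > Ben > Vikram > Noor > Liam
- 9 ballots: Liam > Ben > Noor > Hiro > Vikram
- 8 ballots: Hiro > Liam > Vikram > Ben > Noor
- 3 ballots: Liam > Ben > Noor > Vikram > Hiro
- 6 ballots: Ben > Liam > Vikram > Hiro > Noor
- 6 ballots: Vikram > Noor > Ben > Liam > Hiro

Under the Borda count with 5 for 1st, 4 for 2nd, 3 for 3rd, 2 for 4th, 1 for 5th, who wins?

Ben

Hiro: 6×5 + 9×2 + 8×5 + 3×1 + 6×2 + 6×1 = 109
Ben: 6×4 + 9×4 + 8×2 + 3×4 + 6×5 + 6×3 = 136
Noor: 6×2 + 9×3 + 8×1 + 3×3 + 6×1 + 6×4 = 86
Vikram: 6×3 + 9×1 + 8×3 + 3×2 + 6×3 + 6×5 = 105
Liam: 6×1 + 9×5 + 8×4 + 3×5 + 6×4 + 6×2 = 134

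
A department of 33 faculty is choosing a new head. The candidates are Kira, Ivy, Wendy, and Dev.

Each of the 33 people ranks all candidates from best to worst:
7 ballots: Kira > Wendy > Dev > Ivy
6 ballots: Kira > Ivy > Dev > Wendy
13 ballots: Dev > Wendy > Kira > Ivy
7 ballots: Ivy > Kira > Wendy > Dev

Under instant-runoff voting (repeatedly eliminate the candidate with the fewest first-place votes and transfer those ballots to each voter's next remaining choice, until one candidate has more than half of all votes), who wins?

Kira

Round 1: Kira 13, Ivy 7, Wendy 0, Dev 13. Wendy eliminated.
Round 2: Kira 13, Ivy 7, Dev 13. Ivy eliminated.
Round 3: Kira 20, Dev 13. Kira has a majority (≥17).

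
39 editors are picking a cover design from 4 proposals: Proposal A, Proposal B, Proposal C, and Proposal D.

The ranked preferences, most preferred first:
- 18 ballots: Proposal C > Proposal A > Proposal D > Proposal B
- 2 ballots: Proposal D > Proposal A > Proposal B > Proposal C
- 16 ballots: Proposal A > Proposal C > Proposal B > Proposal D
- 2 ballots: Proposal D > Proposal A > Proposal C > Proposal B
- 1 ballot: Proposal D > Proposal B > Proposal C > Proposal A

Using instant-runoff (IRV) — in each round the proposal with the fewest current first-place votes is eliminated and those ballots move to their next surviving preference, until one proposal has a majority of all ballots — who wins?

Round 1: Proposal A 16, Proposal B 0, Proposal C 18, Proposal D 5. Proposal B eliminated.
Round 2: Proposal A 16, Proposal C 18, Proposal D 5. Proposal D eliminated.
Round 3: Proposal A 20, Proposal C 19. Proposal A has a majority (≥20).

Proposal A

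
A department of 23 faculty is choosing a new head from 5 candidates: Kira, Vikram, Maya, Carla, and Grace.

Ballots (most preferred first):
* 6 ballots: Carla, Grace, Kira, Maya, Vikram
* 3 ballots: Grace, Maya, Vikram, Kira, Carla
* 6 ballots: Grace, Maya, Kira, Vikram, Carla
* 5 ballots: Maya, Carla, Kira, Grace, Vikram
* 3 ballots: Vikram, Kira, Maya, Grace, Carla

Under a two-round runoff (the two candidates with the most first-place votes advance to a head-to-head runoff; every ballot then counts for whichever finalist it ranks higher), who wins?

Grace

Round 1 first-place votes: Kira 0, Vikram 3, Maya 5, Carla 6, Grace 9. Grace and Carla advance.
Runoff: Grace is ranked above Carla on 12 ballots, Carla above Grace on 11.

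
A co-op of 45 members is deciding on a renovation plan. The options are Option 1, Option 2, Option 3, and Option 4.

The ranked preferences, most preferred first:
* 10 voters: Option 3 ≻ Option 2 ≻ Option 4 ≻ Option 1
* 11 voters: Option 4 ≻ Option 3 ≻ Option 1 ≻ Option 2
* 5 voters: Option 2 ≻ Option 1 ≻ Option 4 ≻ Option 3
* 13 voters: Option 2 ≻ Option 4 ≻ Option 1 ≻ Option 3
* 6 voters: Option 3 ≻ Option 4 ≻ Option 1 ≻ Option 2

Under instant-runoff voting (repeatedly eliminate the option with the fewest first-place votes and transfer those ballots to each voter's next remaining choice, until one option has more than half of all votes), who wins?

Option 3

Round 1: Option 1 0, Option 2 18, Option 3 16, Option 4 11. Option 1 eliminated.
Round 2: Option 2 18, Option 3 16, Option 4 11. Option 4 eliminated.
Round 3: Option 2 18, Option 3 27. Option 3 has a majority (≥23).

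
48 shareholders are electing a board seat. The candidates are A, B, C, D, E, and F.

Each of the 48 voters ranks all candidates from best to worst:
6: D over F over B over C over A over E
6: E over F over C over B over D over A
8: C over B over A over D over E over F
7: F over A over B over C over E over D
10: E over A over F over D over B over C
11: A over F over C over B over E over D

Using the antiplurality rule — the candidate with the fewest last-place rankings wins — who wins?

Last-place votes: A 6, B 0, C 10, D 18, E 6, F 8.

B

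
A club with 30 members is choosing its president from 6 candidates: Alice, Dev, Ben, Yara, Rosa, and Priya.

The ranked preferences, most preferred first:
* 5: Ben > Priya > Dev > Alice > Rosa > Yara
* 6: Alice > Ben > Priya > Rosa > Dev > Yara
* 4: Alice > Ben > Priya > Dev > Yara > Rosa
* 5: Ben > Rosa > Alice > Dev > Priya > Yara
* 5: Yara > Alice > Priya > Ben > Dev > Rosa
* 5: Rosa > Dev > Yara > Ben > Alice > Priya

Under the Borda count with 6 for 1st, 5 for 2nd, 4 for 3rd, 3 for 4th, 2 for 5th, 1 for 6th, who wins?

Ben

Alice: 5×3 + 6×6 + 4×6 + 5×4 + 5×5 + 5×2 = 130
Dev: 5×4 + 6×2 + 4×3 + 5×3 + 5×2 + 5×5 = 94
Ben: 5×6 + 6×5 + 4×5 + 5×6 + 5×3 + 5×3 = 140
Yara: 5×1 + 6×1 + 4×2 + 5×1 + 5×6 + 5×4 = 74
Rosa: 5×2 + 6×3 + 4×1 + 5×5 + 5×1 + 5×6 = 92
Priya: 5×5 + 6×4 + 4×4 + 5×2 + 5×4 + 5×1 = 100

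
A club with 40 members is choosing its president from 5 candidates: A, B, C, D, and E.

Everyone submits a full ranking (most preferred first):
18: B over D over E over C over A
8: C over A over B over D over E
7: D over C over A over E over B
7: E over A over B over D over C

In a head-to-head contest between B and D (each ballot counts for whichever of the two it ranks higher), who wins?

B

B is ranked above D on 33 ballots; D above B on 7.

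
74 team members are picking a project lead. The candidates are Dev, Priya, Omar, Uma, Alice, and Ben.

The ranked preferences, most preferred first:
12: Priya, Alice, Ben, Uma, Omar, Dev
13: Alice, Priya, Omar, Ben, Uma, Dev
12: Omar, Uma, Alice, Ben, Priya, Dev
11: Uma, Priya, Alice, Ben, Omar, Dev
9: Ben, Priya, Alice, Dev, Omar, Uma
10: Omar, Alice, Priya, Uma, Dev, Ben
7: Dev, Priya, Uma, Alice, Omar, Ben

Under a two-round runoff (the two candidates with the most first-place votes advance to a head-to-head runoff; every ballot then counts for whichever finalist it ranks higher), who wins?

Alice

Round 1 first-place votes: Dev 7, Priya 12, Omar 22, Uma 11, Alice 13, Ben 9. Omar and Alice advance.
Runoff: Omar is ranked above Alice on 22 ballots, Alice above Omar on 52.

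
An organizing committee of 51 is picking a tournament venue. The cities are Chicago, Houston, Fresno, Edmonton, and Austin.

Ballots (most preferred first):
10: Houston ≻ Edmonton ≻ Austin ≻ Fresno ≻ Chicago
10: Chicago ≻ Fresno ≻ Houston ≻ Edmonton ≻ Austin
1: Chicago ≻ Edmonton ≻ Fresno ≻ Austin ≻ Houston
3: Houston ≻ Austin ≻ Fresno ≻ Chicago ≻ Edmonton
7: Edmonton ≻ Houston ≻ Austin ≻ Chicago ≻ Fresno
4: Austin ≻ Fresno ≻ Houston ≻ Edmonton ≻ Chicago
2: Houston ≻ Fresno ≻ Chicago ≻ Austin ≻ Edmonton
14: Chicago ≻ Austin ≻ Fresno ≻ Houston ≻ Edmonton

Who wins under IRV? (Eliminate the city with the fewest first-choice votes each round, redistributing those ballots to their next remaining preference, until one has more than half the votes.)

Houston

Round 1: Chicago 25, Houston 15, Fresno 0, Edmonton 7, Austin 4. Fresno eliminated.
Round 2: Chicago 25, Houston 15, Edmonton 7, Austin 4. Austin eliminated.
Round 3: Chicago 25, Houston 19, Edmonton 7. Edmonton eliminated.
Round 4: Chicago 25, Houston 26. Houston has a majority (≥26).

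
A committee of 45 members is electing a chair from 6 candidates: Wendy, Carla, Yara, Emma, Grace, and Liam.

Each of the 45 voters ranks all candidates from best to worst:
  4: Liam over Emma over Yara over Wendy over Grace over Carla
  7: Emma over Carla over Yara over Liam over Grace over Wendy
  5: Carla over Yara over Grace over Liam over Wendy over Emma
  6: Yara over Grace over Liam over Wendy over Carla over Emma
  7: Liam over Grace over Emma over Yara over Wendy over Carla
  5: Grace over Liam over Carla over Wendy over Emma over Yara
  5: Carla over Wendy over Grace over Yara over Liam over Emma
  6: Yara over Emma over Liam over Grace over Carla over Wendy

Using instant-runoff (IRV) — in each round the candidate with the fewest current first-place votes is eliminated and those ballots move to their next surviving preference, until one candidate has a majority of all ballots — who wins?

Liam

Round 1: Wendy 0, Carla 10, Yara 12, Emma 7, Grace 5, Liam 11. Wendy eliminated.
Round 2: Carla 10, Yara 12, Emma 7, Grace 5, Liam 11. Grace eliminated.
Round 3: Carla 10, Yara 12, Emma 7, Liam 16. Emma eliminated.
Round 4: Carla 17, Yara 12, Liam 16. Yara eliminated.
Round 5: Carla 17, Liam 28. Liam has a majority (≥23).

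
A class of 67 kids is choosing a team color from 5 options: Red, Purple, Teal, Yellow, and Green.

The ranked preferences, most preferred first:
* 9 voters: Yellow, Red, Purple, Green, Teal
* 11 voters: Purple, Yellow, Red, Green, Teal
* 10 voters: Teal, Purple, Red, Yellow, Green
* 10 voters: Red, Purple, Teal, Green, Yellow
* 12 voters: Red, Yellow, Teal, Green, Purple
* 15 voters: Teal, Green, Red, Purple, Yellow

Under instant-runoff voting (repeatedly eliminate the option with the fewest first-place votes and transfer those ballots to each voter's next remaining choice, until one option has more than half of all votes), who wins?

Round 1: Red 22, Purple 11, Teal 25, Yellow 9, Green 0. Green eliminated.
Round 2: Red 22, Purple 11, Teal 25, Yellow 9. Yellow eliminated.
Round 3: Red 31, Purple 11, Teal 25. Purple eliminated.
Round 4: Red 42, Teal 25. Red has a majority (≥34).

Red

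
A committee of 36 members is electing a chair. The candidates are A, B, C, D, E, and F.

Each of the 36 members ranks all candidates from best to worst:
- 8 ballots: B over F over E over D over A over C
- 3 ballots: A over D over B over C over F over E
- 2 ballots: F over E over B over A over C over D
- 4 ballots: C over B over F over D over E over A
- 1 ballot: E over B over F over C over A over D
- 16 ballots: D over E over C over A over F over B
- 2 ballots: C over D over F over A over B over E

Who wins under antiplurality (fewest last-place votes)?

F

Last-place votes: A 4, B 16, C 8, D 3, E 5, F 0.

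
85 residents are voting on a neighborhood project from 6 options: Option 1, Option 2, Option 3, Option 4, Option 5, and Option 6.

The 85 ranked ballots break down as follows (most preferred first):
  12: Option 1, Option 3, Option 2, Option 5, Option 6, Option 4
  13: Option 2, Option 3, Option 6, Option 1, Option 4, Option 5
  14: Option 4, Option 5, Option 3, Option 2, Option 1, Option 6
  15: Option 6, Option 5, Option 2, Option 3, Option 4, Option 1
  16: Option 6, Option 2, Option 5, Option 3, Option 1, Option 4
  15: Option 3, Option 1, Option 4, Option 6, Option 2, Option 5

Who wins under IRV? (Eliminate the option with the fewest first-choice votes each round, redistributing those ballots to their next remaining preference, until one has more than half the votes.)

Option 3

Round 1: Option 1 12, Option 2 13, Option 3 15, Option 4 14, Option 5 0, Option 6 31. Option 5 eliminated.
Round 2: Option 1 12, Option 2 13, Option 3 15, Option 4 14, Option 6 31. Option 1 eliminated.
Round 3: Option 2 13, Option 3 27, Option 4 14, Option 6 31. Option 2 eliminated.
Round 4: Option 3 40, Option 4 14, Option 6 31. Option 4 eliminated.
Round 5: Option 3 54, Option 6 31. Option 3 has a majority (≥43).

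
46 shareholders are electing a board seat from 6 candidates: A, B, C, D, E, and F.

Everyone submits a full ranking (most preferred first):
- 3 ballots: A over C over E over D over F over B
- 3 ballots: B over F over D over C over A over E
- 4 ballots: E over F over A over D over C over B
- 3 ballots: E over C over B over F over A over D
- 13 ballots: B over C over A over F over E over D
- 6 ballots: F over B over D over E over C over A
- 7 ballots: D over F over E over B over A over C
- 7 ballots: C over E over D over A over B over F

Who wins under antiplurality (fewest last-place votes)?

E

Last-place votes: A 6, B 7, C 7, D 16, E 3, F 7.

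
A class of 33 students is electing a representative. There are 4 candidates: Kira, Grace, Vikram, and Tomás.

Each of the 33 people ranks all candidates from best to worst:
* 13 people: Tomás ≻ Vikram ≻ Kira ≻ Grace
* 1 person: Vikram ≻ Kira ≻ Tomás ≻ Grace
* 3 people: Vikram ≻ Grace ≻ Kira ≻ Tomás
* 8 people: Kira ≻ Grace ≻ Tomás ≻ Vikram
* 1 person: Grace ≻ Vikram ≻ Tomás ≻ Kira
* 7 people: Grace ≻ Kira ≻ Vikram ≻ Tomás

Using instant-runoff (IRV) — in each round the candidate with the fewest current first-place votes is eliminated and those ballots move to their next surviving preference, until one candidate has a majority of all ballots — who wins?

Round 1: Kira 8, Grace 8, Vikram 4, Tomás 13. Vikram eliminated.
Round 2: Kira 9, Grace 11, Tomás 13. Kira eliminated.
Round 3: Grace 19, Tomás 14. Grace has a majority (≥17).

Grace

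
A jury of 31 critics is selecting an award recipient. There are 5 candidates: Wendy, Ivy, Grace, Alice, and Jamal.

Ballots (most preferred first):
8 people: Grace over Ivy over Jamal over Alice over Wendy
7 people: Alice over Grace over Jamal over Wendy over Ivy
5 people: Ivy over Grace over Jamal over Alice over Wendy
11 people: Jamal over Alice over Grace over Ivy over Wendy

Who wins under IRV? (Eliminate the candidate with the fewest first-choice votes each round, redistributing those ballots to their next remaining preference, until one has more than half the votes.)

Round 1: Wendy 0, Ivy 5, Grace 8, Alice 7, Jamal 11. Wendy eliminated.
Round 2: Ivy 5, Grace 8, Alice 7, Jamal 11. Ivy eliminated.
Round 3: Grace 13, Alice 7, Jamal 11. Alice eliminated.
Round 4: Grace 20, Jamal 11. Grace has a majority (≥16).

Grace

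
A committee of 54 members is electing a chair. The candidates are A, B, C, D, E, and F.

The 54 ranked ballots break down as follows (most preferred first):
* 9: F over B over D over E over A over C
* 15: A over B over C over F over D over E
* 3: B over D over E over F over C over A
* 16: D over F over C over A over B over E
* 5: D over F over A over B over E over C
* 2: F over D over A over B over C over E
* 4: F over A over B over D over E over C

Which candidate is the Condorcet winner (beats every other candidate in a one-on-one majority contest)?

F

F vs A: 39–15
F vs B: 36–18
F vs C: 39–15
F vs D: 30–24
F vs E: 51–3
F beats every other candidate.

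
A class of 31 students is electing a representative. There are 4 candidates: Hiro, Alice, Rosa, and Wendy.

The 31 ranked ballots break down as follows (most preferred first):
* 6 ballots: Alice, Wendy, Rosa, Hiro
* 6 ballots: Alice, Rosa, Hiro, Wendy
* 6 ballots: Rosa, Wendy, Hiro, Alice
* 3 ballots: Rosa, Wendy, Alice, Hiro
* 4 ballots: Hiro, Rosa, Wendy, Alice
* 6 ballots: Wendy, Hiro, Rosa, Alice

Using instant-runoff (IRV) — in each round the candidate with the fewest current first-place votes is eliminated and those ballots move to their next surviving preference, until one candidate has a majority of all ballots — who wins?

Round 1: Hiro 4, Alice 12, Rosa 9, Wendy 6. Hiro eliminated.
Round 2: Alice 12, Rosa 13, Wendy 6. Wendy eliminated.
Round 3: Alice 12, Rosa 19. Rosa has a majority (≥16).

Rosa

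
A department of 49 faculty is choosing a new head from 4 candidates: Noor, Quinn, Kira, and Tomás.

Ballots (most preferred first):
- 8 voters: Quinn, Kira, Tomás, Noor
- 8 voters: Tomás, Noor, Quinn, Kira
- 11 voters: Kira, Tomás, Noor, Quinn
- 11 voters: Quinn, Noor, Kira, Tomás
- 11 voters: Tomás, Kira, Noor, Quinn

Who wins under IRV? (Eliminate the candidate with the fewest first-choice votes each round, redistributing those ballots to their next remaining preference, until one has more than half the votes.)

Tomás

Round 1: Noor 0, Quinn 19, Kira 11, Tomás 19. Noor eliminated.
Round 2: Quinn 19, Kira 11, Tomás 19. Kira eliminated.
Round 3: Quinn 19, Tomás 30. Tomás has a majority (≥25).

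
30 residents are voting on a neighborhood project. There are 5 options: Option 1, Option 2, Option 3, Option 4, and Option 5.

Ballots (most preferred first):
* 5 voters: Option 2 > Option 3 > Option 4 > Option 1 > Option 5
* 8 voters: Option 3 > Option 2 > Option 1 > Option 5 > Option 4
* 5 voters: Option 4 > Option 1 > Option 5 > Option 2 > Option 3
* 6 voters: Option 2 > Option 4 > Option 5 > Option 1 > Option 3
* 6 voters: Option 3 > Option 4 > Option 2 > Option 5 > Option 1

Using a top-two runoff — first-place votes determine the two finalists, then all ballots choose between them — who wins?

Round 1 first-place votes: Option 1 0, Option 2 11, Option 3 14, Option 4 5, Option 5 0. Option 3 and Option 2 advance.
Runoff: Option 3 is ranked above Option 2 on 14 ballots, Option 2 above Option 3 on 16.

Option 2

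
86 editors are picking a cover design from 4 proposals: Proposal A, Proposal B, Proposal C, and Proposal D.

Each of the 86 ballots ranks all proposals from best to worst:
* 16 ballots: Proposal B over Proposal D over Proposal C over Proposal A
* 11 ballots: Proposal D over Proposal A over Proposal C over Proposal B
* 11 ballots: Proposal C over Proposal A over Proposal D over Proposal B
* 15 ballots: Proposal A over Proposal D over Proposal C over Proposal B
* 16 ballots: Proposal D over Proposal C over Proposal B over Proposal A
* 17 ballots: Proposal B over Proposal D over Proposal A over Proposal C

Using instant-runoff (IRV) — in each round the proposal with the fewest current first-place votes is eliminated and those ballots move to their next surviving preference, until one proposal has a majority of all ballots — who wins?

Proposal D

Round 1: Proposal A 15, Proposal B 33, Proposal C 11, Proposal D 27. Proposal C eliminated.
Round 2: Proposal A 26, Proposal B 33, Proposal D 27. Proposal A eliminated.
Round 3: Proposal B 33, Proposal D 53. Proposal D has a majority (≥44).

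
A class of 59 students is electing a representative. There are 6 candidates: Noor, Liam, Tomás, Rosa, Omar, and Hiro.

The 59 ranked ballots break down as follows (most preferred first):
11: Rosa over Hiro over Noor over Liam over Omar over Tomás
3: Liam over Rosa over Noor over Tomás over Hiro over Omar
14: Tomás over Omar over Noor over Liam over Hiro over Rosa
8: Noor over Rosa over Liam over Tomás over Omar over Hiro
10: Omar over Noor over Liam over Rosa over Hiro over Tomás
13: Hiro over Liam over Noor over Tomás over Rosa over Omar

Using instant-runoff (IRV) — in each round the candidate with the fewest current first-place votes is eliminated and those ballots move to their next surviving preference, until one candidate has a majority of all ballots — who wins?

Round 1: Noor 8, Liam 3, Tomás 14, Rosa 11, Omar 10, Hiro 13. Liam eliminated.
Round 2: Noor 8, Tomás 14, Rosa 14, Omar 10, Hiro 13. Noor eliminated.
Round 3: Tomás 14, Rosa 22, Omar 10, Hiro 13. Omar eliminated.
Round 4: Tomás 14, Rosa 32, Hiro 13. Rosa has a majority (≥30).

Rosa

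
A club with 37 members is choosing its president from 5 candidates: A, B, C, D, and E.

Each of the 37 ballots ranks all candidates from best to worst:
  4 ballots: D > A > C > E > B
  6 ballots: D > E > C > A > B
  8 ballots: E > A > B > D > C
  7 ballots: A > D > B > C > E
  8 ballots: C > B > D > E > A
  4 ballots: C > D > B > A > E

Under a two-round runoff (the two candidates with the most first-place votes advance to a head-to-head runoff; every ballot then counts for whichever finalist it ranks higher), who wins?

D

Round 1 first-place votes: A 7, B 0, C 12, D 10, E 8. C and D advance.
Runoff: C is ranked above D on 12 ballots, D above C on 25.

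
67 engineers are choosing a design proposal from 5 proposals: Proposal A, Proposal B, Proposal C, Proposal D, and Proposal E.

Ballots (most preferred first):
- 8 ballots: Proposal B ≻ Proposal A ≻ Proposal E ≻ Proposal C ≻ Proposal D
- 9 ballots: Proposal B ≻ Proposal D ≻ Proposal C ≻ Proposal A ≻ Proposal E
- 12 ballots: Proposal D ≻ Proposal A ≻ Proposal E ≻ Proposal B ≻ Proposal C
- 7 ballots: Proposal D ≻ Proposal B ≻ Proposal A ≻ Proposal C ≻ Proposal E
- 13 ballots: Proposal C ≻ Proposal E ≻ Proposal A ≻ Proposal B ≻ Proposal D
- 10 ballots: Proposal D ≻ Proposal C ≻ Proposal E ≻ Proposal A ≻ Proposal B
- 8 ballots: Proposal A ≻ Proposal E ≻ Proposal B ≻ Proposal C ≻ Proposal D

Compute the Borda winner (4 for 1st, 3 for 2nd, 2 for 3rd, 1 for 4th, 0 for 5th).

Proposal A: 8×3 + 9×1 + 12×3 + 7×2 + 13×2 + 10×1 + 8×4 = 151
Proposal B: 8×4 + 9×4 + 12×1 + 7×3 + 13×1 + 10×0 + 8×2 = 130
Proposal C: 8×1 + 9×2 + 12×0 + 7×1 + 13×4 + 10×3 + 8×1 = 123
Proposal D: 8×0 + 9×3 + 12×4 + 7×4 + 13×0 + 10×4 + 8×0 = 143
Proposal E: 8×2 + 9×0 + 12×2 + 7×0 + 13×3 + 10×2 + 8×3 = 123

Proposal A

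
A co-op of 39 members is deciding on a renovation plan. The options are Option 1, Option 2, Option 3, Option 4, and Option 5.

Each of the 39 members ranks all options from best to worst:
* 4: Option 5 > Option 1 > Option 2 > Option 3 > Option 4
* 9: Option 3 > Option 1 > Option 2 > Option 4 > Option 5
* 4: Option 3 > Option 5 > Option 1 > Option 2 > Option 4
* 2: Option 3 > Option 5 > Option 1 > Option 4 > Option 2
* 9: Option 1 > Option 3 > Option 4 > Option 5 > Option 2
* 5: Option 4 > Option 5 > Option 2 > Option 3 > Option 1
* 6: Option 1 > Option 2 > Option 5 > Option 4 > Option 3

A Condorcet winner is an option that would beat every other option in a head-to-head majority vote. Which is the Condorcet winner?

Option 3

Option 3 vs Option 1: 20–19
Option 3 vs Option 2: 24–15
Option 3 vs Option 4: 28–11
Option 3 vs Option 5: 24–15
Option 3 beats every other option.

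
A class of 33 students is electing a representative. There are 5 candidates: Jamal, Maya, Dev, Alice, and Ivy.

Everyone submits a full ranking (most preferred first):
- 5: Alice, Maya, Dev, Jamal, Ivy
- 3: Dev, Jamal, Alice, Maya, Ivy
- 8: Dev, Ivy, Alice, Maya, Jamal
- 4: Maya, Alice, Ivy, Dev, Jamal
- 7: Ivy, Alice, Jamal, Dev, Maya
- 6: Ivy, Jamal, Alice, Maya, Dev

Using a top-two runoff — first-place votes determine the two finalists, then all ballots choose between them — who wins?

Ivy

Round 1 first-place votes: Jamal 0, Maya 4, Dev 11, Alice 5, Ivy 13. Ivy and Dev advance.
Runoff: Ivy is ranked above Dev on 17 ballots, Dev above Ivy on 16.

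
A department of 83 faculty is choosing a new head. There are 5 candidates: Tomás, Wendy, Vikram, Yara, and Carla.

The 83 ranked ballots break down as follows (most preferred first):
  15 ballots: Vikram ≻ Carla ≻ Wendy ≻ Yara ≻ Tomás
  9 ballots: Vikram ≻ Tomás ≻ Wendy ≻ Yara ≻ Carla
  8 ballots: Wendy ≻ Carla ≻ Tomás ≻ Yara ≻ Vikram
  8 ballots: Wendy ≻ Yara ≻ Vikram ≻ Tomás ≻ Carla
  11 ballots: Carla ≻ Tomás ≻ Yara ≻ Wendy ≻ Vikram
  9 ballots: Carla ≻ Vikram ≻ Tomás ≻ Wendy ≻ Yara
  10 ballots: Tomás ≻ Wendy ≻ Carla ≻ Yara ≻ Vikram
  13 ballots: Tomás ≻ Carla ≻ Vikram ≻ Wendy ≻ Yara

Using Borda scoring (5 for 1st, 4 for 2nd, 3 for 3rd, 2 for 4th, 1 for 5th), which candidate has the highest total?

Tomás: 15×1 + 9×4 + 8×3 + 8×2 + 11×4 + 9×3 + 10×5 + 13×5 = 277
Wendy: 15×3 + 9×3 + 8×5 + 8×5 + 11×2 + 9×2 + 10×4 + 13×2 = 258
Vikram: 15×5 + 9×5 + 8×1 + 8×3 + 11×1 + 9×4 + 10×1 + 13×3 = 248
Yara: 15×2 + 9×2 + 8×2 + 8×4 + 11×3 + 9×1 + 10×2 + 13×1 = 171
Carla: 15×4 + 9×1 + 8×4 + 8×1 + 11×5 + 9×5 + 10×3 + 13×4 = 291

Carla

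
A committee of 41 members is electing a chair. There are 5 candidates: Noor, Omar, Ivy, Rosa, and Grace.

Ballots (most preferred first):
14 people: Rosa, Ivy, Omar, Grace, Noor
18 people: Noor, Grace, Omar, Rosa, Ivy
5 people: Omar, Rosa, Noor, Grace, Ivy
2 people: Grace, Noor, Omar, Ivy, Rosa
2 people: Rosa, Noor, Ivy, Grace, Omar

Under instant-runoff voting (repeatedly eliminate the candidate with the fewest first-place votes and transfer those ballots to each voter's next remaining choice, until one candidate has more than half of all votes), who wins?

Rosa

Round 1: Noor 18, Omar 5, Ivy 0, Rosa 16, Grace 2. Ivy eliminated.
Round 2: Noor 18, Omar 5, Rosa 16, Grace 2. Grace eliminated.
Round 3: Noor 20, Omar 5, Rosa 16. Omar eliminated.
Round 4: Noor 20, Rosa 21. Rosa has a majority (≥21).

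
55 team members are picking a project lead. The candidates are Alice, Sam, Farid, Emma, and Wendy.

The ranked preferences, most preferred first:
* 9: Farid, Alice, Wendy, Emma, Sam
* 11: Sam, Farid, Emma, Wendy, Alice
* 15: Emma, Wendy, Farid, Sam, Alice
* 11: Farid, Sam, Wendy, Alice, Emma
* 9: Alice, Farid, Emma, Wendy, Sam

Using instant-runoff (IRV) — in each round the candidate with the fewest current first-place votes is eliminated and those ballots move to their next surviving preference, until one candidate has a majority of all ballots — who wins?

Farid

Round 1: Alice 9, Sam 11, Farid 20, Emma 15, Wendy 0. Wendy eliminated.
Round 2: Alice 9, Sam 11, Farid 20, Emma 15. Alice eliminated.
Round 3: Sam 11, Farid 29, Emma 15. Farid has a majority (≥28).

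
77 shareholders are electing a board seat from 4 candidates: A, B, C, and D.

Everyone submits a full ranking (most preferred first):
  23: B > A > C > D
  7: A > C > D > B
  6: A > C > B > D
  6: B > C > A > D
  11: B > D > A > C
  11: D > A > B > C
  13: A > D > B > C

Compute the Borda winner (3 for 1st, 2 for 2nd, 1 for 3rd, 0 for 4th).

A

A: 23×2 + 7×3 + 6×3 + 6×1 + 11×1 + 11×2 + 13×3 = 163
B: 23×3 + 7×0 + 6×1 + 6×3 + 11×3 + 11×1 + 13×1 = 150
C: 23×1 + 7×2 + 6×2 + 6×2 + 11×0 + 11×0 + 13×0 = 61
D: 23×0 + 7×1 + 6×0 + 6×0 + 11×2 + 11×3 + 13×2 = 88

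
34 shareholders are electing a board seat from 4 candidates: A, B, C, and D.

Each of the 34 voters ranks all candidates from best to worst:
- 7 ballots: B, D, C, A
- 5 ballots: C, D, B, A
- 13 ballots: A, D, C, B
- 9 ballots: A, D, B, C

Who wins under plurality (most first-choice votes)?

First-place votes: A 22, B 7, C 5, D 0.

A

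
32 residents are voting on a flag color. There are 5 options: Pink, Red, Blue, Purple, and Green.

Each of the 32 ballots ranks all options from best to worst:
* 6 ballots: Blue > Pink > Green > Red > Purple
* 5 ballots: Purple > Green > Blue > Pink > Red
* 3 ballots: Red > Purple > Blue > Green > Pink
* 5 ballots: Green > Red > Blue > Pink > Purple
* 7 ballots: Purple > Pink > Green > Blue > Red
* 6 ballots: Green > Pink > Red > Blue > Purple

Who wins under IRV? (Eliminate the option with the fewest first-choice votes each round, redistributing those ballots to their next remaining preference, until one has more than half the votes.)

Green

Round 1: Pink 0, Red 3, Blue 6, Purple 12, Green 11. Pink eliminated.
Round 2: Red 3, Blue 6, Purple 12, Green 11. Red eliminated.
Round 3: Blue 6, Purple 15, Green 11. Blue eliminated.
Round 4: Purple 15, Green 17. Green has a majority (≥17).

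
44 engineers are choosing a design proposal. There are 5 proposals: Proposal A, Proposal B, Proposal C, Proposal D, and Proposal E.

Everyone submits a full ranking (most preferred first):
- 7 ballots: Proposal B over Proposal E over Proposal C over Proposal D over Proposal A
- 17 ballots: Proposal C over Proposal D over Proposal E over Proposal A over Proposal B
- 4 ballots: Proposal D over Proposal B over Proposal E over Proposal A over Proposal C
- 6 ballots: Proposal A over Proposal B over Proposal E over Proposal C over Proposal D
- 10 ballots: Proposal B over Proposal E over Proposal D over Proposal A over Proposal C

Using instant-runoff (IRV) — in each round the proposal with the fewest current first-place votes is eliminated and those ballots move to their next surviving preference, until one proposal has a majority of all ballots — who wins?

Proposal B

Round 1: Proposal A 6, Proposal B 17, Proposal C 17, Proposal D 4, Proposal E 0. Proposal E eliminated.
Round 2: Proposal A 6, Proposal B 17, Proposal C 17, Proposal D 4. Proposal D eliminated.
Round 3: Proposal A 6, Proposal B 21, Proposal C 17. Proposal A eliminated.
Round 4: Proposal B 27, Proposal C 17. Proposal B has a majority (≥23).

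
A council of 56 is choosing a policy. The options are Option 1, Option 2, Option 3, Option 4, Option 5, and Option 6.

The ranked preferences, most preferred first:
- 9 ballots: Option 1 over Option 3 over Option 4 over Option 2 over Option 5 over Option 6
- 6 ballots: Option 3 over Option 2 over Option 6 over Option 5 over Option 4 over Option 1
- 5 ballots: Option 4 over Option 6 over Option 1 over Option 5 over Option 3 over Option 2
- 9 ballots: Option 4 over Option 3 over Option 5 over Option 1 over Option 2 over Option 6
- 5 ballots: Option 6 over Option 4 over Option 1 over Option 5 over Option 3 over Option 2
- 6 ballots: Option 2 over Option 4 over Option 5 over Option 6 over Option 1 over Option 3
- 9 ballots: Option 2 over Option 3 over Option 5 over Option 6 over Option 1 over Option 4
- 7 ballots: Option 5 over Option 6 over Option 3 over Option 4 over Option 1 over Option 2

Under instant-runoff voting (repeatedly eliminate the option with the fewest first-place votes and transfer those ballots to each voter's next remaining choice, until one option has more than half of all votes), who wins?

Option 4

Round 1: Option 1 9, Option 2 15, Option 3 6, Option 4 14, Option 5 7, Option 6 5. Option 6 eliminated.
Round 2: Option 1 9, Option 2 15, Option 3 6, Option 4 19, Option 5 7. Option 3 eliminated.
Round 3: Option 1 9, Option 2 21, Option 4 19, Option 5 7. Option 5 eliminated.
Round 4: Option 1 9, Option 2 21, Option 4 26. Option 1 eliminated.
Round 5: Option 2 21, Option 4 35. Option 4 has a majority (≥29).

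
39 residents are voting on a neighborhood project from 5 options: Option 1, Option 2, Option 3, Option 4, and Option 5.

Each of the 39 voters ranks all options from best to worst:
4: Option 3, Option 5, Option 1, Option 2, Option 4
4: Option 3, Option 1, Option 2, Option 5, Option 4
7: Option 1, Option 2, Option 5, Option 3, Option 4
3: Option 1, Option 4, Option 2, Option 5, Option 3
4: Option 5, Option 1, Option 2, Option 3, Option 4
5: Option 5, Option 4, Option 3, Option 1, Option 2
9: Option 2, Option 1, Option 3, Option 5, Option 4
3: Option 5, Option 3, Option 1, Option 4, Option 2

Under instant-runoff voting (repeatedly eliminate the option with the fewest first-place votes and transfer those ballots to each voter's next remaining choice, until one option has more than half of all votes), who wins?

Round 1: Option 1 10, Option 2 9, Option 3 8, Option 4 0, Option 5 12. Option 4 eliminated.
Round 2: Option 1 10, Option 2 9, Option 3 8, Option 5 12. Option 3 eliminated.
Round 3: Option 1 14, Option 2 9, Option 5 16. Option 2 eliminated.
Round 4: Option 1 23, Option 5 16. Option 1 has a majority (≥20).

Option 1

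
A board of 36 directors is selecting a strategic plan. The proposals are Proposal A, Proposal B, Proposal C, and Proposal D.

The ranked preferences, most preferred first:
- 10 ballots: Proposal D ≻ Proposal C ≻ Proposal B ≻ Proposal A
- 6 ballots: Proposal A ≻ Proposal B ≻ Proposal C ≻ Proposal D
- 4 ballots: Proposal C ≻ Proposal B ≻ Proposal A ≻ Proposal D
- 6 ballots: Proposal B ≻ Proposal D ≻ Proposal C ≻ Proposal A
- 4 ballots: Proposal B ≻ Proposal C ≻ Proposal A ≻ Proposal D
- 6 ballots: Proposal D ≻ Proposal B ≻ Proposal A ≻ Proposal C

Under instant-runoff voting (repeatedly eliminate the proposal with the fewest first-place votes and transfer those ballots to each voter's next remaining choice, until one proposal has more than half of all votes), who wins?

Round 1: Proposal A 6, Proposal B 10, Proposal C 4, Proposal D 16. Proposal C eliminated.
Round 2: Proposal A 6, Proposal B 14, Proposal D 16. Proposal A eliminated.
Round 3: Proposal B 20, Proposal D 16. Proposal B has a majority (≥19).

Proposal B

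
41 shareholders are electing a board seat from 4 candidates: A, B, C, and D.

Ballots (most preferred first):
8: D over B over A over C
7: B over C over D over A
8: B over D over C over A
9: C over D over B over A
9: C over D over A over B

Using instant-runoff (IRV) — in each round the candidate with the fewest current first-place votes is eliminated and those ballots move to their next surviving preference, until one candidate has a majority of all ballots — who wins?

B

Round 1: A 0, B 15, C 18, D 8. A eliminated.
Round 2: B 15, C 18, D 8. D eliminated.
Round 3: B 23, C 18. B has a majority (≥21).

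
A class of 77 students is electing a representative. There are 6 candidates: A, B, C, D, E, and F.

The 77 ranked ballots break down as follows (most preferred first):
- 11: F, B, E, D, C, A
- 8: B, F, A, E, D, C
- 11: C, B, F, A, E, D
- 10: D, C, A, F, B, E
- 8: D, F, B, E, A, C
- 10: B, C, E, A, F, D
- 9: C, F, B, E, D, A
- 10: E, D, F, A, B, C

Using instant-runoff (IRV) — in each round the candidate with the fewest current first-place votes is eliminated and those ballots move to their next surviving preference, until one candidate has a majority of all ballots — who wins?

Round 1: A 0, B 18, C 20, D 18, E 10, F 11. A eliminated.
Round 2: B 18, C 20, D 18, E 10, F 11. E eliminated.
Round 3: B 18, C 20, D 28, F 11. F eliminated.
Round 4: B 29, C 20, D 28. C eliminated.
Round 5: B 49, D 28. B has a majority (≥39).

B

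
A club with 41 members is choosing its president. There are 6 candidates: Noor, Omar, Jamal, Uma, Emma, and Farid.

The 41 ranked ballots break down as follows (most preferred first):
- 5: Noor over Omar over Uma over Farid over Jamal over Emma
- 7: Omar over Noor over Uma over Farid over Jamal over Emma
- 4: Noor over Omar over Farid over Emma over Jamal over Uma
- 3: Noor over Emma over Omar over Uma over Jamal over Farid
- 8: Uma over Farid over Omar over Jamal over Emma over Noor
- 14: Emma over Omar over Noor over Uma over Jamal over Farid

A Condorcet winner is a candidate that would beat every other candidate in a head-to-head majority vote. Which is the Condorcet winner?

Omar

Omar vs Noor: 29–12
Omar vs Jamal: 41–0
Omar vs Uma: 33–8
Omar vs Emma: 24–17
Omar vs Farid: 33–8
Omar beats every other candidate.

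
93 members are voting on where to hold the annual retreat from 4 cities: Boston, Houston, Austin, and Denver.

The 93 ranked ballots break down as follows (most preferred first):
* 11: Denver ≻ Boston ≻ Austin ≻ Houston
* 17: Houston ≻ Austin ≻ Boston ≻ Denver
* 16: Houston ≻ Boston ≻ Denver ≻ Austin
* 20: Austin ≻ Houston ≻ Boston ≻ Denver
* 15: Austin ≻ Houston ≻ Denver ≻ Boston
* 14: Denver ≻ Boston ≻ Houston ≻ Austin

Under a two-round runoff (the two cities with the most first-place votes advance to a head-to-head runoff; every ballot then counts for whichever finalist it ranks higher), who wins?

Round 1 first-place votes: Boston 0, Houston 33, Austin 35, Denver 25. Austin and Houston advance.
Runoff: Austin is ranked above Houston on 46 ballots, Houston above Austin on 47.

Houston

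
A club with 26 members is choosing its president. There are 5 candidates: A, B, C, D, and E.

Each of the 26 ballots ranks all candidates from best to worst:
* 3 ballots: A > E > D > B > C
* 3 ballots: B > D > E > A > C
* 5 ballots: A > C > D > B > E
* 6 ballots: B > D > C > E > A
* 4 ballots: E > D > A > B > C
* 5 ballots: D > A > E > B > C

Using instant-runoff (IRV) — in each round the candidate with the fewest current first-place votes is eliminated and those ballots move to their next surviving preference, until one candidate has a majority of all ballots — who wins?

Round 1: A 8, B 9, C 0, D 5, E 4. C eliminated.
Round 2: A 8, B 9, D 5, E 4. E eliminated.
Round 3: A 8, B 9, D 9. A eliminated.
Round 4: B 9, D 17. D has a majority (≥14).

D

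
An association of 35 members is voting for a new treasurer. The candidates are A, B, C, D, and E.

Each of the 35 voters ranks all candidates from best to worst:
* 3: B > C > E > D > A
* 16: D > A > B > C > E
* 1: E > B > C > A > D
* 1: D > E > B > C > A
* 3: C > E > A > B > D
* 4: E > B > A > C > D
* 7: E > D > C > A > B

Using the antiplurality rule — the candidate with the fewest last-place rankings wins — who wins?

Last-place votes: A 4, B 7, C 0, D 8, E 16.

C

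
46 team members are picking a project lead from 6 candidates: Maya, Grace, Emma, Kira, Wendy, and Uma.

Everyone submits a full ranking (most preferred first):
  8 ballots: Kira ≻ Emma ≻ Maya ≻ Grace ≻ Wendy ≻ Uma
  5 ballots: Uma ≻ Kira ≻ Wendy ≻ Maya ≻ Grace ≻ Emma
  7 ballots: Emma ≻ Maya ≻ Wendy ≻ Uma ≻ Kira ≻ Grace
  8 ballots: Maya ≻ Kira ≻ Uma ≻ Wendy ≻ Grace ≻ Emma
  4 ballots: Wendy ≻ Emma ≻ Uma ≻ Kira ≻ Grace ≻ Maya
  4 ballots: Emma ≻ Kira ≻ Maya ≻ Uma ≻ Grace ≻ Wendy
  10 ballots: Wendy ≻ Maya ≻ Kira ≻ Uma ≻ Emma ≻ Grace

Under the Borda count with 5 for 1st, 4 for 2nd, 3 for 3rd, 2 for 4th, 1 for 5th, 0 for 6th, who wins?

Maya: 8×3 + 5×2 + 7×4 + 8×5 + 4×0 + 4×3 + 10×4 = 154
Grace: 8×2 + 5×1 + 7×0 + 8×1 + 4×1 + 4×1 + 10×0 = 37
Emma: 8×4 + 5×0 + 7×5 + 8×0 + 4×4 + 4×5 + 10×1 = 113
Kira: 8×5 + 5×4 + 7×1 + 8×4 + 4×2 + 4×4 + 10×3 = 153
Wendy: 8×1 + 5×3 + 7×3 + 8×2 + 4×5 + 4×0 + 10×5 = 130
Uma: 8×0 + 5×5 + 7×2 + 8×3 + 4×3 + 4×2 + 10×2 = 103

Maya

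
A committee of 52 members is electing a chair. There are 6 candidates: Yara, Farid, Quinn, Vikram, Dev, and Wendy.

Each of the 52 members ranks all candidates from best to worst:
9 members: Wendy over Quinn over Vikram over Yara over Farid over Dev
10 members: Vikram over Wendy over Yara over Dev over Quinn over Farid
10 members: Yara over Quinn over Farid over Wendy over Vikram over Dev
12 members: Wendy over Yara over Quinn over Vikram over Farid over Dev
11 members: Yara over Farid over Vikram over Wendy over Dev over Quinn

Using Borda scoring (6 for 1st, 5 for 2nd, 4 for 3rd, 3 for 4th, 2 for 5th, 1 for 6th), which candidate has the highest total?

Yara

Yara: 9×3 + 10×4 + 10×6 + 12×5 + 11×6 = 253
Farid: 9×2 + 10×1 + 10×4 + 12×2 + 11×5 = 147
Quinn: 9×5 + 10×2 + 10×5 + 12×4 + 11×1 = 174
Vikram: 9×4 + 10×6 + 10×2 + 12×3 + 11×4 = 196
Dev: 9×1 + 10×3 + 10×1 + 12×1 + 11×2 = 83
Wendy: 9×6 + 10×5 + 10×3 + 12×6 + 11×3 = 239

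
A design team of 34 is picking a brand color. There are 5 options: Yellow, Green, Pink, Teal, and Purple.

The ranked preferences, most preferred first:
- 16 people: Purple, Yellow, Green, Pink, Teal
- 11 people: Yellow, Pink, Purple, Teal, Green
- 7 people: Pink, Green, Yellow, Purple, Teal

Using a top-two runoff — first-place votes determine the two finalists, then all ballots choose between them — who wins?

Round 1 first-place votes: Yellow 11, Green 0, Pink 7, Teal 0, Purple 16. Purple and Yellow advance.
Runoff: Purple is ranked above Yellow on 16 ballots, Yellow above Purple on 18.

Yellow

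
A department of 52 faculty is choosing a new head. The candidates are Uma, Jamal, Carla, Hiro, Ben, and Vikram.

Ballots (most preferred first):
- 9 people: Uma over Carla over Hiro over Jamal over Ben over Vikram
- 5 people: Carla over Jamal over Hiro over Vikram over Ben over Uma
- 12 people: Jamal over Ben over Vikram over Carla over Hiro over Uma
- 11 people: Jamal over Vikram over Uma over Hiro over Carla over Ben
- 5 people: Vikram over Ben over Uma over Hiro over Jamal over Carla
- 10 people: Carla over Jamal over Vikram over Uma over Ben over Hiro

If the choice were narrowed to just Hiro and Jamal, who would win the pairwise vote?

Jamal

Hiro is ranked above Jamal on 14 ballots; Jamal above Hiro on 38.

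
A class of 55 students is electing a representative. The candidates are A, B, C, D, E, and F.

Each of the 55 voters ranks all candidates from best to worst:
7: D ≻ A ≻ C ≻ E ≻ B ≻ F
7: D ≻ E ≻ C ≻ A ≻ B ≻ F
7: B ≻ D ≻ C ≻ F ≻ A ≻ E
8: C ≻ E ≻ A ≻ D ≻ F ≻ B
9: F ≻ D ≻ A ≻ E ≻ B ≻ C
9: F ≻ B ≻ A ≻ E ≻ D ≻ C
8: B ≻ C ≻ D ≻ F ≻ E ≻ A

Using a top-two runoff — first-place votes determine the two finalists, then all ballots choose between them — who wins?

Round 1 first-place votes: A 0, B 15, C 8, D 14, E 0, F 18. F and B advance.
Runoff: F is ranked above B on 26 ballots, B above F on 29.

B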